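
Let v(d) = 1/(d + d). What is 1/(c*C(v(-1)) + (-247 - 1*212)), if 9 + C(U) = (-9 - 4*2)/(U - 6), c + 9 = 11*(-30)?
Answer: 13/22170 ≈ 0.00058638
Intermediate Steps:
v(d) = 1/(2*d)
c = -339 (c = -9 + 11*(-30) = -9 - 330 = -339)
C(U) = -9 - 17/(-6 + U) (C(U) = -9 + (-9 - 4*2)/(U - 6) = -9 + (-9 - 8)/(-6 + U) = -9 - 17/(-6 + U))
1/(c*C(v(-1)) + (-247 - 1*212)) = 1/(-339*(37 - 9/(2*(-1)))/(-6 + (½)/(-1)) + (-247 - 1*212)) = 1/(-339*(37 - 9*(-1)/2)/(-6 + (½)*(-1)) + (-247 - 212)) = 1/(-339*(37 - 9*(-½))/(-6 - ½) - 459) = 1/(-339*(37 + 9/2)/(-13/2) - 459) = 1/(-(-678)*83/(13*2) - 459) = 1/(-339*(-83/13) - 459) = 1/(28137/13 - 459) = 1/(22170/13) = 13/22170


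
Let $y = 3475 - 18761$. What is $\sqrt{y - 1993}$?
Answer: $i \sqrt{17279} \approx 131.45 i$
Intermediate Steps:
$y = -15286$ ($y = 3475 - 18761 = -15286$)
$\sqrt{y - 1993} = \sqrt{-15286 - 1993} = \sqrt{-17279} = i \sqrt{17279}$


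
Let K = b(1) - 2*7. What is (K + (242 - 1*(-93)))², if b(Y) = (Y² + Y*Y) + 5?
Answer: 107584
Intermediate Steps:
b(Y) = 5 + 2*Y² (b(Y) = (Y² + Y²) + 5 = 2*Y² + 5 = 5 + 2*Y²)
K = -7 (K = (5 + 2*1²) - 2*7 = (5 + 2*1) - 14 = (5 + 2) - 14 = 7 - 14 = -7)
(K + (242 - 1*(-93)))² = (-7 + (242 - 1*(-93)))² = (-7 + (242 + 93))² = (-7 + 335)² = 328² = 107584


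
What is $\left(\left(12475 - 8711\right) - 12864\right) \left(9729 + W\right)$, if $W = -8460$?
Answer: $-11547900$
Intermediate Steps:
$\left(\left(12475 - 8711\right) - 12864\right) \left(9729 + W\right) = \left(\left(12475 - 8711\right) - 12864\right) \left(9729 - 8460\right) = \left(\left(12475 - 8711\right) - 12864\right) 1269 = \left(3764 - 12864\right) 1269 = \left(-9100\right) 1269 = -11547900$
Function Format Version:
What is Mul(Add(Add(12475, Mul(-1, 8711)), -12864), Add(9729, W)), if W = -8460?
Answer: -11547900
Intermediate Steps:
Mul(Add(Add(12475, Mul(-1, 8711)), -12864), Add(9729, W)) = Mul(Add(Add(12475, Mul(-1, 8711)), -12864), Add(9729, -8460)) = Mul(Add(Add(12475, -8711), -12864), 1269) = Mul(Add(3764, -12864), 1269) = Mul(-9100, 1269) = -11547900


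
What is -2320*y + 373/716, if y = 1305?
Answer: -2167761227/716 ≈ -3.0276e+6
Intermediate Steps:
-2320*y + 373/716 = -2320/(1/1305) + 373/716 = -2320/1/1305 + 373*(1/716) = -2320*1305 + 373/716 = -3027600 + 373/716 = -2167761227/716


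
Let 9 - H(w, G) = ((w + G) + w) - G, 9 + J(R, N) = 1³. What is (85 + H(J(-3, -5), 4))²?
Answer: 12100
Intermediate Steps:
J(R, N) = -8 (J(R, N) = -9 + 1³ = -9 + 1 = -8)
H(w, G) = 9 - 2*w (H(w, G) = 9 - (((w + G) + w) - G) = 9 - (((G + w) + w) - G) = 9 - ((G + 2*w) - G) = 9 - 2*w)
(85 + H(J(-3, -5), 4))² = (85 + (9 - 2*(-8)))² = (85 + (9 + 16))² = (85 + 25)² = 110² = 12100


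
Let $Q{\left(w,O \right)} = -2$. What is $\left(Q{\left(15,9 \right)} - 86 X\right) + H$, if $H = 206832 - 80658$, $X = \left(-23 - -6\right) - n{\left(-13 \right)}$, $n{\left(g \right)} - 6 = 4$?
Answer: $128494$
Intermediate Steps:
$n{\left(g \right)} = 10$ ($n{\left(g \right)} = 6 + 4 = 10$)
$X = -27$ ($X = \left(-23 - -6\right) - 10 = \left(-23 + 6\right) - 10 = -17 - 10 = -27$)
$H = 126174$
$\left(Q{\left(15,9 \right)} - 86 X\right) + H = \left(-2 - -2322\right) + 126174 = \left(-2 + 2322\right) + 126174 = 2320 + 126174 = 128494$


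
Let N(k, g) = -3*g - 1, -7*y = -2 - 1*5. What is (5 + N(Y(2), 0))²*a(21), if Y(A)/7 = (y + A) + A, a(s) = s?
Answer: 336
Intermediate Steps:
y = 1 (y = -(-2 - 1*5)/7 = -(-2 - 5)/7 = -⅐*(-7) = 1)
Y(A) = 7 + 14*A (Y(A) = 7*((1 + A) + A) = 7*(1 + 2*A) = 7 + 14*A)
N(k, g) = -1 - 3*g
(5 + N(Y(2), 0))²*a(21) = (5 + (-1 - 3*0))²*21 = (5 + (-1 + 0))²*21 = (5 - 1)²*21 = 4²*21 = 16*21 = 336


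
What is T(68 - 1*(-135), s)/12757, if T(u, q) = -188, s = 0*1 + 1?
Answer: -188/12757 ≈ -0.014737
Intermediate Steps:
s = 1 (s = 0 + 1 = 1)
T(68 - 1*(-135), s)/12757 = -188/12757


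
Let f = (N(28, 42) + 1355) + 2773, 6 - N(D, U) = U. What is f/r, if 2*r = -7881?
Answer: -2728/2627 ≈ -1.0384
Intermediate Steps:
r = -7881/2 (r = (1/2)*(-7881) = -7881/2 ≈ -3940.5)
N(D, U) = 6 - U
f = 4092 (f = ((6 - 1*42) + 1355) + 2773 = ((6 - 42) + 1355) + 2773 = (-36 + 1355) + 2773 = 1319 + 2773 = 4092)
f/r = 4092/(-7881/2) = 4092*(-2/7881) = -2728/2627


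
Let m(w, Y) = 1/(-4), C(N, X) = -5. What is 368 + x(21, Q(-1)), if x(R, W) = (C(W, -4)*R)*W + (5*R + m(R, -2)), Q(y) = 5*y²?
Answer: -209/4 ≈ -52.250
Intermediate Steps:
m(w, Y) = -¼
x(R, W) = -¼ + 5*R - 5*R*W (x(R, W) = (-5*R)*W + (5*R - ¼) = -5*R*W + (-¼ + 5*R) = -¼ + 5*R - 5*R*W)
368 + x(21, Q(-1)) = 368 + (-¼ + 5*21 - 5*21*5*(-1)²) = 368 + (-¼ + 105 - 5*21*5*1) = 368 + (-¼ + 105 - 5*21*5) = 368 + (-¼ + 105 - 525) = 368 - 1681/4 = -209/4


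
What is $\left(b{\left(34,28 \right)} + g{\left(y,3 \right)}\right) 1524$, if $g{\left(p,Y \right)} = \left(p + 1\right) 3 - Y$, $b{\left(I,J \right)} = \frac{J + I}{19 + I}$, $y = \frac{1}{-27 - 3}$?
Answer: $\frac{432054}{265} \approx 1630.4$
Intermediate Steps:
$y = - \frac{1}{30}$ ($y = \frac{1}{-30} = - \frac{1}{30} \approx -0.033333$)
$b{\left(I,J \right)} = \frac{I + J}{19 + I}$
$g{\left(p,Y \right)} = 3 - Y + 3 p$ ($g{\left(p,Y \right)} = \left(1 + p\right) 3 - Y = \left(3 + 3 p\right) - Y = 3 - Y + 3 p$)
$\left(b{\left(34,28 \right)} + g{\left(y,3 \right)}\right) 1524 = \left(\frac{34 + 28}{19 + 34} + \left(3 - 3 + 3 \left(- \frac{1}{30}\right)\right)\right) 1524 = \left(\frac{1}{53} \cdot 62 - \frac{1}{10}\right) 1524 = \left(\frac{62}{53} - \frac{1}{10}\right) 1524 = \frac{567}{530} \cdot 1524 = \frac{432054}{265}$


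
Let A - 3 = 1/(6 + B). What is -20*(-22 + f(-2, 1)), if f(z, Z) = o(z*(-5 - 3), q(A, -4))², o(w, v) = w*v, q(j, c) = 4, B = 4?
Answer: -81480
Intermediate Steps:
A = 31/10 (A = 3 + 1/(6 + 4) = 3 + 1/10 = 3 + ⅒ = 31/10 ≈ 3.1000)
o(w, v) = v*w
f(z, Z) = 1024*z² (f(z, Z) = (4*(z*(-5 - 3)))² = (4*(z*(-8)))² = (4*(-8*z))² = (-32*z)² = 1024*z²)
-20*(-22 + f(-2, 1)) = -20*(-22 + 1024*(-2)²) = -20*(-22 + 1024*4) = -20*(-22 + 4096) = -20*4074 = -81480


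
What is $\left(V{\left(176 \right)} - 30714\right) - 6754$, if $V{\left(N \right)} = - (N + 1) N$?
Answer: $-68620$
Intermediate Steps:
$V{\left(N \right)} = N \left(-1 - N\right)$ ($V{\left(N \right)} = - (1 + N) N = \left(-1 - N\right) N = N \left(-1 - N\right)$)
$\left(V{\left(176 \right)} - 30714\right) - 6754 = \left(\left(-1\right) 176 \left(1 + 176\right) - 30714\right) - 6754 = \left(\left(-1\right) 176 \cdot 177 - 30714\right) - 6754 = \left(-31152 - 30714\right) - 6754 = -61866 - 6754 = -68620$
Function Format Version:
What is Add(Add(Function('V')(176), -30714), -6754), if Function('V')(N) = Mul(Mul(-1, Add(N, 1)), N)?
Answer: -68620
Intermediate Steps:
Function('V')(N) = Mul(N, Add(-1, Mul(-1, N))) (Function('V')(N) = Mul(Mul(-1, Add(1, N)), N) = Mul(Add(-1, Mul(-1, N)), N) = Mul(N, Add(-1, Mul(-1, N))))
Add(Add(Function('V')(176), -30714), -6754) = Add(Add(Mul(-1, 176, Add(1, 176)), -30714), -6754) = Add(Add(Mul(-1, 176, 177), -30714), -6754) = Add(Add(-31152, -30714), -6754) = Add(-61866, -6754) = -68620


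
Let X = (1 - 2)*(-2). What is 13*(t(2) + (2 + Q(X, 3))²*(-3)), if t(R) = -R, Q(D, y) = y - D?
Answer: -377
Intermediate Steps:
X = 2 (X = -1*(-2) = 2)
13*(t(2) + (2 + Q(X, 3))²*(-3)) = 13*(-1*2 + (2 + (3 - 1*2))²*(-3)) = 13*(-2 + (2 + (3 - 2))²*(-3)) = 13*(-2 + (2 + 1)²*(-3)) = 13*(-2 + 3²*(-3)) = 13*(-2 + 9*(-3)) = 13*(-2 - 27) = 13*(-29) = -377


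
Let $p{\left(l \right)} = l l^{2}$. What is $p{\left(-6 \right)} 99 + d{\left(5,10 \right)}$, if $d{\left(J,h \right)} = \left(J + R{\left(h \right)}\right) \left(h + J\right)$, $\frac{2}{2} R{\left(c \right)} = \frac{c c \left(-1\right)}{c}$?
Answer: $-21459$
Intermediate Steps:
$p{\left(l \right)} = l^{3}$
$R{\left(c \right)} = - c$ ($R{\left(c \right)} = \frac{c c \left(-1\right)}{c} = \frac{c^{2} \left(-1\right)}{c} = \frac{\left(-1\right) c^{2}}{c} = - c$)
$d{\left(J,h \right)} = \left(J + h\right) \left(J - h\right)$ ($d{\left(J,h \right)} = \left(J - h\right) \left(h + J\right) = \left(J - h\right) \left(J + h\right) = \left(J + h\right) \left(J - h\right)$)
$p{\left(-6 \right)} 99 + d{\left(5,10 \right)} = \left(-6\right)^{3} \cdot 99 + \left(5^{2} - 10^{2}\right) = \left(-216\right) 99 + \left(25 - 100\right) = -21384 + \left(25 - 100\right) = -21384 - 75 = -21459$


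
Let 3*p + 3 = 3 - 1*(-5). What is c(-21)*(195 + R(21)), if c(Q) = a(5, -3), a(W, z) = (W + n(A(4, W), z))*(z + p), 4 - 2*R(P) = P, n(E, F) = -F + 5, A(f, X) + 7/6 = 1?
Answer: -9698/3 ≈ -3232.7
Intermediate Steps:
p = 5/3 (p = -1 + (3 - 1*(-5))/3 = -1 + (3 + 5)/3 = -1 + (⅓)*8 = -1 + 8/3 = 5/3 ≈ 1.6667)
A(f, X) = -⅙ (A(f, X) = -7/6 + 1 = -⅙)
n(E, F) = 5 - F
R(P) = 2 - P/2
a(W, z) = (5/3 + z)*(5 + W - z) (a(W, z) = (W + (5 - z))*(z + 5/3) = (5 + W - z)*(5/3 + z) = (5/3 + z)*(5 + W - z))
c(Q) = -52/3 (c(Q) = 25/3 - 1*(-3)² + (5/3)*5 + (10/3)*(-3) + 5*(-3) = 25/3 - 1*9 + 25/3 - 10 - 15 = 25/3 - 9 + 25/3 - 10 - 15 = -52/3)
c(-21)*(195 + R(21)) = -52*(195 + (2 - ½*21))/3 = -52*(195 + (2 - 21/2))/3 = -52*(195 - 17/2)/3 = -52/3*373/2 = -9698/3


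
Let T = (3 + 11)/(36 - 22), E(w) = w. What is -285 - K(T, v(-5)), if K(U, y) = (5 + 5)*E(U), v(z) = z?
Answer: -295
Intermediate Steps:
T = 1 (T = 14/14 = 14*(1/14) = 1)
K(U, y) = 10*U (K(U, y) = (5 + 5)*U = 10*U)
-285 - K(T, v(-5)) = -285 - 10 = -295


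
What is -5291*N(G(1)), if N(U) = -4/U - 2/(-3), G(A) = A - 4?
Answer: -10582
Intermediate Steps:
G(A) = -4 + A
N(U) = ⅔ - 4/U (N(U) = -4/U - 2*(-⅓) = -4/U + ⅔ = ⅔ - 4/U)
-5291*N(G(1)) = -5291*(⅔ - 4/(-4 + 1)) = -5291*(⅔ - 4/(-3)) = -5291*(⅔ - 4*(-⅓)) = -5291*(⅔ + 4/3) = -5291*2 = -10582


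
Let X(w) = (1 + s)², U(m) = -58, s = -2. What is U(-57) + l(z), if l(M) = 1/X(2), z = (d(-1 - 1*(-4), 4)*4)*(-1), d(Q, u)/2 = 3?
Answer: -57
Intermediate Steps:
d(Q, u) = 6 (d(Q, u) = 2*3 = 6)
X(w) = 1 (X(w) = (1 - 2)² = (-1)² = 1)
z = -24 (z = (6*4)*(-1) = 24*(-1) = -24)
l(M) = 1 (l(M) = 1/1 = 1)
U(-57) + l(z) = -58 + 1 = -57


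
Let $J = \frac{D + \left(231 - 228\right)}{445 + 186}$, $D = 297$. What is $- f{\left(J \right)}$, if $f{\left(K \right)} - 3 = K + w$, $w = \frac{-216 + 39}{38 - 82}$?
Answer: $- \frac{208179}{27764} \approx -7.4982$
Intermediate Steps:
$w = \frac{177}{44}$ ($w = - \frac{177}{-44} = \left(-177\right) \left(- \frac{1}{44}\right) = \frac{177}{44} \approx 4.0227$)
$J = \frac{300}{631}$ ($J = \frac{297 + \left(231 - 228\right)}{445 + 186} = \frac{297 + 3}{631} = 300 \cdot \frac{1}{631} = \frac{300}{631} \approx 0.47544$)
$f{\left(K \right)} = \frac{309}{44} + K$ ($f{\left(K \right)} = 3 + \left(K + \frac{177}{44}\right) = 3 + \left(\frac{177}{44} + K\right) = \frac{309}{44} + K$)
$- f{\left(J \right)} = - (\frac{309}{44} + \frac{300}{631}) = \left(-1\right) \frac{208179}{27764} = - \frac{208179}{27764}$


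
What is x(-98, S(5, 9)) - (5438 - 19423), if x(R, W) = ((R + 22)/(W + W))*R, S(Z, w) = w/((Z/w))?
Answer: 1151405/81 ≈ 14215.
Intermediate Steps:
S(Z, w) = w²/Z (S(Z, w) = w*(w/Z) = w²/Z)
x(R, W) = R*(22 + R)/(2*W) (x(R, W) = ((22 + R)/((2*W)))*R = ((22 + R)*(1/(2*W)))*R = ((22 + R)/(2*W))*R = R*(22 + R)/(2*W))
x(-98, S(5, 9)) - (5438 - 19423) = (½)*(-98)*(22 - 98)/(9²/5) - (5438 - 19423) = (½)*(-98)*(-76)/((⅕)*81) - 1*(-13985) = (½)*(-98)*(-76)/(81/5) + 13985 = (½)*(-98)*(5/81)*(-76) + 13985 = 18620/81 + 13985 = 1151405/81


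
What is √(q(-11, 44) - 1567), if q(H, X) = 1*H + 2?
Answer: 2*I*√394 ≈ 39.699*I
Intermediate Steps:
q(H, X) = 2 + H (q(H, X) = H + 2 = 2 + H)
√(q(-11, 44) - 1567) = √((2 - 11) - 1567) = √(-9 - 1567) = √(-1576) = 2*I*√394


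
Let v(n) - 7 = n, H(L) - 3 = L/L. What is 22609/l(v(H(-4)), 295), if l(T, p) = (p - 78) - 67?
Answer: 22609/150 ≈ 150.73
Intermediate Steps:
H(L) = 4 (H(L) = 3 + L/L = 3 + 1 = 4)
v(n) = 7 + n
l(T, p) = -145 + p (l(T, p) = (-78 + p) - 67 = -145 + p)
22609/l(v(H(-4)), 295) = 22609/(-145 + 295) = 22609/150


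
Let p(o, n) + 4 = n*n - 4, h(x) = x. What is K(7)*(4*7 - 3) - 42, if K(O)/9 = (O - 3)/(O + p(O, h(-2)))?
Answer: 258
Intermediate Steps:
p(o, n) = -8 + n**2 (p(o, n) = -4 + (n*n - 4) = -4 + (n**2 - 4) = -4 + (-4 + n**2) = -8 + n**2)
K(O) = 9*(-3 + O)/(-4 + O) (K(O) = 9*((O - 3)/(O + (-8 + (-2)**2))) = 9*((-3 + O)/(O + (-8 + 4))) = 9*((-3 + O)/(O - 4)) = 9*((-3 + O)/(-4 + O)) = 9*(-3 + O)/(-4 + O))
K(7)*(4*7 - 3) - 42 = (9*(-3 + 7)/(-4 + 7))*(4*7 - 3) - 42 = (9*4/3)*(28 - 3) - 42 = (9*(1/3)*4)*25 - 42 = 12*25 - 42 = 300 - 42 = 258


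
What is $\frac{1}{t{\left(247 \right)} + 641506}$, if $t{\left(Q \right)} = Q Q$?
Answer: $\frac{1}{702515} \approx 1.4235 \cdot 10^{-6}$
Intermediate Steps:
$t{\left(Q \right)} = Q^{2}$
$\frac{1}{t{\left(247 \right)} + 641506} = \frac{1}{247^{2} + 641506} = \frac{1}{61009 + 641506} = \frac{1}{702515}$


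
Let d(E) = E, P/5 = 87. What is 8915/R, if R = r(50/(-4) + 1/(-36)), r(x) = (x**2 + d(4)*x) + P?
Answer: 11553840/702217 ≈ 16.453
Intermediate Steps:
P = 435 (P = 5*87 = 435)
r(x) = 435 + x**2 + 4*x (r(x) = (x**2 + 4*x) + 435 = 435 + x**2 + 4*x)
R = 702217/1296 (R = 435 + (50/(-4) + 1/(-36))**2 + 4*(50/(-4) + 1/(-36)) = 435 + (50*(-1/4) + 1*(-1/36))**2 + 4*(50*(-1/4) + 1*(-1/36)) = 435 + (-25/2 - 1/36)**2 + 4*(-25/2 - 1/36) = 435 + (-451/36)**2 + 4*(-451/36) = 435 + 203401/1296 - 451/9 = 702217/1296 ≈ 541.83)
8915/R = 8915/(702217/1296) = 8915*(1296/702217) = 11553840/702217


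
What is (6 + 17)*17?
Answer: 391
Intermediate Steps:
(6 + 17)*17 = 23*17 = 391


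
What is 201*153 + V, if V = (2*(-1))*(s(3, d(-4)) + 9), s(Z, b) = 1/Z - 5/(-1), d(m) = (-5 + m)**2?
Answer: 92173/3 ≈ 30724.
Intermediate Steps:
s(Z, b) = 5 + 1/Z (s(Z, b) = 1/Z - 5*(-1) = 1/Z + 5 = 5 + 1/Z)
V = -86/3 (V = (2*(-1))*((5 + 1/3) + 9) = -2*((5 + 1/3) + 9) = -2*(16/3 + 9) = -2*43/3 = -86/3 ≈ -28.667)
201*153 + V = 201*153 - 86/3 = 30753 - 86/3 = 92173/3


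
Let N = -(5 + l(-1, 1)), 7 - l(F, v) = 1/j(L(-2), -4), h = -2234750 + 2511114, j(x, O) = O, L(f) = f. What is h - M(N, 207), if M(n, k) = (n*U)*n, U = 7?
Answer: 4405017/16 ≈ 2.7531e+5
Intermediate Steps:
h = 276364
l(F, v) = 29/4 (l(F, v) = 7 - 1/(-4) = 7 - 1*(-¼) = 7 + ¼ = 29/4)
N = -49/4 (N = -(5 + 29/4) = -1*49/4 = -49/4 ≈ -12.250)
M(n, k) = 7*n² (M(n, k) = (n*7)*n = (7*n)*n = 7*n²)
h - M(N, 207) = 276364 - 7*(-49/4)² = 276364 - 7*2401/16 = 276364 - 1*16807/16 = 276364 - 16807/16 = 4405017/16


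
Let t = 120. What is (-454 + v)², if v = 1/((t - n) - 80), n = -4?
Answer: 399000625/1936 ≈ 2.0610e+5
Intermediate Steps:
v = 1/44 (v = 1/((120 - 1*(-4)) - 80) = 1/((120 + 4) - 80) = 1/(124 - 80) = 1/44 ≈ 0.022727)
(-454 + v)² = (-454 + 1/44)² = (-19975/44)² = 399000625/1936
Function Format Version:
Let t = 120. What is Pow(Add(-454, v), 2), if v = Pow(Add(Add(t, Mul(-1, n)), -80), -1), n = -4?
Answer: Rational(399000625, 1936) ≈ 2.0610e+5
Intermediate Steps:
v = Rational(1, 44) (v = Pow(Add(Add(120, Mul(-1, -4)), -80), -1) = Pow(Add(Add(120, 4), -80), -1) = Pow(Add(124, -80), -1) = Pow(44, -1) = Rational(1, 44) ≈ 0.022727)
Pow(Add(-454, v), 2) = Pow(Add(-454, Rational(1, 44)), 2) = Pow(Rational(-19975, 44), 2) = Rational(399000625, 1936)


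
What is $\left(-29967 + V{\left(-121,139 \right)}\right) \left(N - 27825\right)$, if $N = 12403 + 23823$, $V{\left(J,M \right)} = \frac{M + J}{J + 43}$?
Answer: $- \frac{3272811174}{13} \approx -2.5175 \cdot 10^{8}$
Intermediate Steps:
$V{\left(J,M \right)} = \frac{J + M}{43 + J}$
$N = 36226$
$\left(-29967 + V{\left(-121,139 \right)}\right) \left(N - 27825\right) = \left(-29967 + \frac{-121 + 139}{43 - 121}\right) \left(36226 - 27825\right) = \left(-29967 + \frac{1}{-78} \cdot 18\right) 8401 = \left(-29967 - \frac{3}{13}\right) 8401 = \left(- \frac{389574}{13}\right) 8401 = - \frac{3272811174}{13}$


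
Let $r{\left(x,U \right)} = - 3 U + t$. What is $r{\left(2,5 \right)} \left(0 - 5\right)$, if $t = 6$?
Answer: $45$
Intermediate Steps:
$r{\left(x,U \right)} = 6 - 3 U$ ($r{\left(x,U \right)} = - 3 U + 6 = 6 - 3 U$)
$r{\left(2,5 \right)} \left(0 - 5\right) = \left(6 - 15\right) \left(0 - 5\right) = \left(6 - 15\right) \left(-5\right) = \left(-9\right) \left(-5\right) = 45$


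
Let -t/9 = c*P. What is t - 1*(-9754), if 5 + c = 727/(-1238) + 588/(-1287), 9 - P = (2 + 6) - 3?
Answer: 882655064/88517 ≈ 9971.6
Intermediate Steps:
P = 4 (P = 9 - ((2 + 6) - 3) = 9 - (8 - 3) = 9 - 1*5 = 9 - 5 = 4)
c = -3210041/531102 (c = -5 + (727/(-1238) + 588/(-1287)) = -5 + (727*(-1/1238) + 588*(-1/1287)) = -5 + (-727/1238 - 196/429) = -5 - 554531/531102 = -3210041/531102 ≈ -6.0441)
t = 19260246/88517 (t = -(-9630123)*4/177034 = -9*(-6420082/265551) = 19260246/88517 ≈ 217.59)
t - 1*(-9754) = 19260246/88517 - 1*(-9754) = 19260246/88517 + 9754 = 882655064/88517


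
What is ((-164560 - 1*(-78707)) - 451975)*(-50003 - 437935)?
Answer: 262426718664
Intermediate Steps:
((-164560 - 1*(-78707)) - 451975)*(-50003 - 437935) = ((-164560 + 78707) - 451975)*(-487938) = (-85853 - 451975)*(-487938) = -537828*(-487938) = 262426718664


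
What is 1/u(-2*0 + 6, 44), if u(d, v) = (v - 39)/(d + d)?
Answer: 12/5 ≈ 2.4000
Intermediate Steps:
u(d, v) = (-39 + v)/(2*d) (u(d, v) = (-39 + v)/((2*d)) = (-39 + v)*(1/(2*d)) = (-39 + v)/(2*d))
1/u(-2*0 + 6, 44) = 1/((-39 + 44)/(2*(-2*0 + 6))) = 1/((½)*5/(0 + 6)) = 1/((½)*5/6) = 1/((½)*(⅙)*5) = 1/(5/12) = 12/5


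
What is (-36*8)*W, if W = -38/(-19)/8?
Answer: -72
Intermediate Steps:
W = ¼ (W = -38*(-1/19)*(⅛) = 2*(⅛) = ¼ ≈ 0.25000)
(-36*8)*W = -36*8*(¼) = -288*¼ = -72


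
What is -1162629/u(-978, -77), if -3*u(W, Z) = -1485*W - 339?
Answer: 1162629/483997 ≈ 2.4021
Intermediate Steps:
u(W, Z) = 113 + 495*W (u(W, Z) = -(-1485*W - 339)/3 = -(-339 - 1485*W)/3 = 113 + 495*W)
-1162629/u(-978, -77) = -1162629/(113 + 495*(-978)) = -1162629/(113 - 484110) = -1162629/(-483997) = -1162629*(-1/483997) = 1162629/483997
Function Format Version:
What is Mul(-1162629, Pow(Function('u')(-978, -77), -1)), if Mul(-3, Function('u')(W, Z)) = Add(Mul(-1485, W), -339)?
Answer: Rational(1162629, 483997) ≈ 2.4021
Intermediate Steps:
Function('u')(W, Z) = Add(113, Mul(495, W)) (Function('u')(W, Z) = Mul(Rational(-1, 3), Add(Mul(-1485, W), -339)) = Mul(Rational(-1, 3), Add(-339, Mul(-1485, W))) = Add(113, Mul(495, W)))
Mul(-1162629, Pow(Function('u')(-978, -77), -1)) = Mul(-1162629, Pow(Add(113, Mul(495, -978)), -1)) = Mul(-1162629, Pow(Add(113, -484110), -1)) = Mul(-1162629, Pow(-483997, -1)) = Mul(-1162629, Rational(-1, 483997)) = Rational(1162629, 483997)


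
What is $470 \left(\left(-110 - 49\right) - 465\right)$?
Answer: $-293280$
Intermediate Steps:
$470 \left(\left(-110 - 49\right) - 465\right) = 470 \left(-159 - 465\right) = 470 \left(-624\right) = -293280$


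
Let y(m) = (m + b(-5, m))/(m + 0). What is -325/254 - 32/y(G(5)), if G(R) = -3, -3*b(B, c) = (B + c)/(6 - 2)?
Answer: -75427/1778 ≈ -42.422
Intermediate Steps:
b(B, c) = -B/12 - c/12 (b(B, c) = -(B + c)/(3*(6 - 2)) = -(B + c)/(3*4) = -(B/4 + c/4)/3 = -B/12 - c/12)
y(m) = (5/12 + 11*m/12)/m (y(m) = (m + (-1/12*(-5) - m/12))/(m + 0) = (m + (5/12 - m/12))/m = (5/12 + 11*m/12)/m)
-325/254 - 32/y(G(5)) = -325/254 - 32*(-36/(5 + 11*(-3))) = -325*1/254 - 32*(-36/(5 - 33)) = -325/254 - 32/((1/12)*(-⅓)*(-28)) = -325/254 - 32/7/9 = -325/254 - 32*9/7 = -325/254 - 288/7 = -75427/1778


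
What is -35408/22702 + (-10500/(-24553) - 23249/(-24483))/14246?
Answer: -151602588677471069/97206713486254254 ≈ -1.5596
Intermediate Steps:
-35408/22702 + (-10500/(-24553) - 23249/(-24483))/14246 = -35408*1/22702 + (-10500*(-1/24553) - 23249*(-1/24483))*(1/14246) = -17704/11351 + (10500/24553 + 23249/24483)*(1/14246) = -17704/11351 + (827904197/601131099)*(1/14246) = -17704/11351 + 827904197/8563713636354 = -151602588677471069/97206713486254254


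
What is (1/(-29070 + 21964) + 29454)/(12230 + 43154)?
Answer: 209300123/393558704 ≈ 0.53181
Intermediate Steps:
(1/(-29070 + 21964) + 29454)/(12230 + 43154) = (1/(-7106) + 29454)/55384 = (-1/7106 + 29454)*(1/55384) = (209300123/7106)*(1/55384) = 209300123/393558704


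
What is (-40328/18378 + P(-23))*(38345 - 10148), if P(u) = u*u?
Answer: 15166279661/1021 ≈ 1.4854e+7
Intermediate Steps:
P(u) = u²
(-40328/18378 + P(-23))*(38345 - 10148) = (-40328/18378 + (-23)²)*(38345 - 10148) = (-40328*1/18378 + 529)*28197 = (-20164/9189 + 529)*28197 = (4840817/9189)*28197 = 15166279661/1021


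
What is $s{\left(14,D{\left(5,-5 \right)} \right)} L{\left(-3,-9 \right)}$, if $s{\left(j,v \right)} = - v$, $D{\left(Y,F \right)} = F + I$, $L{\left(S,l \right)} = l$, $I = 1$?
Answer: $-36$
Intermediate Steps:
$D{\left(Y,F \right)} = 1 + F$ ($D{\left(Y,F \right)} = F + 1 = 1 + F$)
$s{\left(14,D{\left(5,-5 \right)} \right)} L{\left(-3,-9 \right)} = - (1 - 5) \left(-9\right) = \left(-1\right) \left(-4\right) \left(-9\right) = 4 \left(-9\right) = -36$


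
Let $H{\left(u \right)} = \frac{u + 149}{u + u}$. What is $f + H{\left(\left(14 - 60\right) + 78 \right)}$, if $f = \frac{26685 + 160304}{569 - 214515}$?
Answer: $\frac{13378465}{6846272} \approx 1.9541$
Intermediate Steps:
$f = - \frac{186989}{213946}$ ($f = \frac{186989}{-213946} = 186989 \left(- \frac{1}{213946}\right) = - \frac{186989}{213946} \approx -0.874$)
$H{\left(u \right)} = \frac{149 + u}{2 u}$
$f + H{\left(\left(14 - 60\right) + 78 \right)} = - \frac{186989}{213946} + \frac{149 + \left(\left(14 - 60\right) + 78\right)}{2 \left(\left(14 - 60\right) + 78\right)} = - \frac{186989}{213946} + \frac{149 + \left(-46 + 78\right)}{2 \left(-46 + 78\right)} = - \frac{186989}{213946} + \frac{149 + 32}{2 \cdot 32} = - \frac{186989}{213946} + \frac{1}{2} \cdot \frac{1}{32} \cdot 181 = - \frac{186989}{213946} + \frac{181}{64} = \frac{13378465}{6846272}$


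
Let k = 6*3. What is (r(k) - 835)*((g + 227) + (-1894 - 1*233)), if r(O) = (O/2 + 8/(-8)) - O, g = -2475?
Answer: 3696875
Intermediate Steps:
k = 18
r(O) = -1 - O/2 (r(O) = (O*(½) + 8*(-⅛)) - O = (O/2 - 1) - O = (-1 + O/2) - O = -1 - O/2)
(r(k) - 835)*((g + 227) + (-1894 - 1*233)) = ((-1 - ½*18) - 835)*((-2475 + 227) + (-1894 - 1*233)) = ((-1 - 9) - 835)*(-2248 + (-1894 - 233)) = (-10 - 835)*(-2248 - 2127) = -845*(-4375) = 3696875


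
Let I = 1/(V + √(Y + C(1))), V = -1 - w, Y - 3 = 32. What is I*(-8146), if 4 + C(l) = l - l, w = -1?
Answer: -8146*√31/31 ≈ -1463.1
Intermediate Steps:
Y = 35 (Y = 3 + 32 = 35)
C(l) = -4 (C(l) = -4 + (l - l) = -4 + 0 = -4)
V = 0 (V = -1 - 1*(-1) = -1 + 1 = 0)
I = √31/31 (I = 1/(0 + √(35 - 4)) = 1/(0 + √31) = 1/(√31) = √31/31 ≈ 0.17961)
I*(-8146) = (√31/31)*(-8146) = -8146*√31/31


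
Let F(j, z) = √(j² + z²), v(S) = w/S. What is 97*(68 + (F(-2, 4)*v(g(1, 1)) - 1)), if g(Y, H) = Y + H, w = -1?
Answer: 6499 - 97*√5 ≈ 6282.1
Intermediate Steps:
g(Y, H) = H + Y
v(S) = -1/S
97*(68 + (F(-2, 4)*v(g(1, 1)) - 1)) = 97*(68 + (√((-2)² + 4²)*(-1/(1 + 1)) - 1)) = 97*(68 + (√(4 + 16)*(-1/2) - 1)) = 97*(68 + (√20*(-1*½) - 1)) = 97*(68 + ((2*√5)*(-½) - 1)) = 97*(68 + (-√5 - 1)) = 97*(68 + (-1 - √5)) = 97*(67 - √5) = 6499 - 97*√5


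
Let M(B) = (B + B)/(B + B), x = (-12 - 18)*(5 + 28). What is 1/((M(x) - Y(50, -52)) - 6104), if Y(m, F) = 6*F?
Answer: -1/5791 ≈ -0.00017268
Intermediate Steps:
x = -990 (x = -30*33 = -990)
M(B) = 1 (M(B) = (2*B)/((2*B)) = (2*B)*(1/(2*B)) = 1)
1/((M(x) - Y(50, -52)) - 6104) = 1/((1 - 6*(-52)) - 6104) = 1/((1 - 1*(-312)) - 6104) = 1/((1 + 312) - 6104) = 1/(313 - 6104) = 1/(-5791) = -1/5791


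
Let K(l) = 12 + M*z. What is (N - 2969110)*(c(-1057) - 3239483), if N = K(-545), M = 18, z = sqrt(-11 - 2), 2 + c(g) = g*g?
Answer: 6301126663128 - 38200248*I*sqrt(13) ≈ 6.3011e+12 - 1.3773e+8*I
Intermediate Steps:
c(g) = -2 + g**2 (c(g) = -2 + g*g = -2 + g**2)
z = I*sqrt(13) (z = sqrt(-13) = I*sqrt(13) ≈ 3.6056*I)
K(l) = 12 + 18*I*sqrt(13) (K(l) = 12 + 18*(I*sqrt(13)) = 12 + 18*I*sqrt(13))
N = 12 + 18*I*sqrt(13) ≈ 12.0 + 64.9*I
(N - 2969110)*(c(-1057) - 3239483) = ((12 + 18*I*sqrt(13)) - 2969110)*((-2 + (-1057)**2) - 3239483) = (-2969098 + 18*I*sqrt(13))*((-2 + 1117249) - 3239483) = (-2969098 + 18*I*sqrt(13))*(1117247 - 3239483) = (-2969098 + 18*I*sqrt(13))*(-2122236) = 6301126663128 - 38200248*I*sqrt(13)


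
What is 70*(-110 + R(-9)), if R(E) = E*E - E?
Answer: -1400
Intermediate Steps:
R(E) = E**2 - E
70*(-110 + R(-9)) = 70*(-110 - 9*(-1 - 9)) = 70*(-110 - 9*(-10)) = 70*(-110 + 90) = 70*(-20) = -1400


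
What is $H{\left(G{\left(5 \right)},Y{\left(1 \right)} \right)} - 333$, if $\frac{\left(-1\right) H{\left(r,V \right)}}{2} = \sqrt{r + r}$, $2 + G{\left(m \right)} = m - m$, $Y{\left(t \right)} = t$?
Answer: $-333 - 4 i \approx -333.0 - 4.0 i$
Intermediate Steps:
$G{\left(m \right)} = -2$ ($G{\left(m \right)} = -2 + \left(m - m\right) = -2 + 0 = -2$)
$H{\left(r,V \right)} = - 2 \sqrt{2} \sqrt{r}$ ($H{\left(r,V \right)} = - 2 \sqrt{r + r} = - 2 \sqrt{2 r} = - 2 \sqrt{2} \sqrt{r}$)
$H{\left(G{\left(5 \right)},Y{\left(1 \right)} \right)} - 333 = - 2 \sqrt{2} \sqrt{-2} - 333 = - 2 \sqrt{2} i \sqrt{2} - 333 = - 4 i - 333 = -333 - 4 i$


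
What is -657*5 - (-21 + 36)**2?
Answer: -3510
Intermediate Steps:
-657*5 - (-21 + 36)**2 = -3285 - 1*15**2 = -3285 - 1*225 = -3285 - 225 = -3510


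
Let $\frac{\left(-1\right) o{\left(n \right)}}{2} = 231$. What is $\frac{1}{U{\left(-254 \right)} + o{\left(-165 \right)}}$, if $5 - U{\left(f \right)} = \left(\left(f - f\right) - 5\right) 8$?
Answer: $- \frac{1}{417} \approx -0.0023981$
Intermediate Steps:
$o{\left(n \right)} = -462$ ($o{\left(n \right)} = \left(-2\right) 231 = -462$)
$U{\left(f \right)} = 45$ ($U{\left(f \right)} = 5 - \left(\left(f - f\right) - 5\right) 8 = 5 - \left(0 - 5\right) 8 = 5 - \left(-5\right) 8 = 5 - -40 = 5 + 40 = 45$)
$\frac{1}{U{\left(-254 \right)} + o{\left(-165 \right)}} = \frac{1}{45 - 462} = \frac{1}{-417} = - \frac{1}{417}$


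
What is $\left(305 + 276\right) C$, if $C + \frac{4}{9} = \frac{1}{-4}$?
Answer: $- \frac{14525}{36} \approx -403.47$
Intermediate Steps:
$C = - \frac{25}{36}$ ($C = - \frac{4}{9} + \frac{1}{-4} = - \frac{4}{9} - \frac{1}{4} = - \frac{25}{36} \approx -0.69444$)
$\left(305 + 276\right) C = \left(305 + 276\right) \left(- \frac{25}{36}\right) = 581 \left(- \frac{25}{36}\right) = - \frac{14525}{36}$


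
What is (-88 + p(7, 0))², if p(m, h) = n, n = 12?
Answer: 5776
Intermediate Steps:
p(m, h) = 12
(-88 + p(7, 0))² = (-88 + 12)² = (-76)² = 5776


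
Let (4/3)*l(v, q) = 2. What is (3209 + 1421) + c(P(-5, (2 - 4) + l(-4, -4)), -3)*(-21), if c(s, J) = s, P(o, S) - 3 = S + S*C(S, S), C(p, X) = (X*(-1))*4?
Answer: 9197/2 ≈ 4598.5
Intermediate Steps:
C(p, X) = -4*X (C(p, X) = -X*4 = -4*X)
l(v, q) = 3/2 (l(v, q) = (¾)*2 = 3/2)
P(o, S) = 3 + S - 4*S² (P(o, S) = 3 + (S + S*(-4*S)) = 3 + (S - 4*S²) = 3 + S - 4*S²)
(3209 + 1421) + c(P(-5, (2 - 4) + l(-4, -4)), -3)*(-21) = (3209 + 1421) + (3 + ((2 - 4) + 3/2) - 4*((2 - 4) + 3/2)²)*(-21) = 4630 + (3 + (-2 + 3/2) - 4*(-2 + 3/2)²)*(-21) = 4630 + (3 - ½ - 4*(-½)²)*(-21) = 4630 + (3 - ½ - 4*¼)*(-21) = 4630 + (3 - ½ - 1)*(-21) = 4630 + (3/2)*(-21) = 4630 - 63/2 = 9197/2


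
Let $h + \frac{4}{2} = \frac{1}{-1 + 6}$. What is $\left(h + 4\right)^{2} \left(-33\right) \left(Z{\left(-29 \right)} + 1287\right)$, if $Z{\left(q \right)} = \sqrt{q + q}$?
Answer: $- \frac{5138991}{25} - \frac{3993 i \sqrt{58}}{25} \approx -2.0556 \cdot 10^{5} - 1216.4 i$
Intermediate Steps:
$h = - \frac{9}{5}$ ($h = -2 + \frac{1}{-1 + 6} = -2 + \frac{1}{5} = - \frac{9}{5} \approx -1.8$)
$Z{\left(q \right)} = \sqrt{2} \sqrt{q}$ ($Z{\left(q \right)} = \sqrt{2 q} = \sqrt{2} \sqrt{q}$)
$\left(h + 4\right)^{2} \left(-33\right) \left(Z{\left(-29 \right)} + 1287\right) = \left(- \frac{9}{5} + 4\right)^{2} \left(-33\right) \left(\sqrt{2} \sqrt{-29} + 1287\right) = \left(\frac{11}{5}\right)^{2} \left(-33\right) \left(\sqrt{2} i \sqrt{29} + 1287\right) = \frac{121}{25} \left(-33\right) \left(i \sqrt{58} + 1287\right) = - \frac{3993 \left(1287 + i \sqrt{58}\right)}{25} = - \frac{5138991}{25} - \frac{3993 i \sqrt{58}}{25}$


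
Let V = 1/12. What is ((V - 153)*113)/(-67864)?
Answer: 207355/814368 ≈ 0.25462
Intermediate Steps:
V = 1/12 ≈ 0.083333
((V - 153)*113)/(-67864) = ((1/12 - 153)*113)/(-67864) = -1835/12*113*(-1/67864) = -207355/12*(-1/67864) = 207355/814368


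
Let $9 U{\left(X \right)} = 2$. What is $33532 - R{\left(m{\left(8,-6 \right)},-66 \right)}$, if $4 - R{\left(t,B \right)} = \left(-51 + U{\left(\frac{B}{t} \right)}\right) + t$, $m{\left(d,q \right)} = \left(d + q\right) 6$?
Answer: $\frac{301403}{9} \approx 33489.0$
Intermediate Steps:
$U{\left(X \right)} = \frac{2}{9}$ ($U{\left(X \right)} = \frac{1}{9} \cdot 2 = \frac{2}{9}$)
$m{\left(d,q \right)} = 6 d + 6 q$
$R{\left(t,B \right)} = \frac{493}{9} - t$ ($R{\left(t,B \right)} = 4 - \left(\left(-51 + \frac{2}{9}\right) + t\right) = 4 - \left(- \frac{457}{9} + t\right) = \frac{493}{9} - t$)
$33532 - R{\left(m{\left(8,-6 \right)},-66 \right)} = 33532 - \left(\frac{493}{9} - \left(6 \cdot 8 + 6 \left(-6\right)\right)\right) = 33532 - \left(\frac{493}{9} - \left(48 - 36\right)\right) = 33532 - \left(\frac{493}{9} - 12\right) = 33532 - \frac{385}{9} = \frac{301403}{9}$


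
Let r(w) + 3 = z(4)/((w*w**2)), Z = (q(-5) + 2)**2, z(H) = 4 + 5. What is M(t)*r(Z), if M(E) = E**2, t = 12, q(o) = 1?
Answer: -3872/9 ≈ -430.22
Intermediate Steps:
z(H) = 9
Z = 9 (Z = (1 + 2)**2 = 3**2 = 9)
r(w) = -3 + 9/w**3 (r(w) = -3 + 9/((w*w**2)) = -3 + 9/(w**3) = -3 + 9/w**3)
M(t)*r(Z) = 12**2*(-3 + 9/9**3) = 144*(-3 + 9*(1/729)) = 144*(-3 + 1/81) = 144*(-242/81) = -3872/9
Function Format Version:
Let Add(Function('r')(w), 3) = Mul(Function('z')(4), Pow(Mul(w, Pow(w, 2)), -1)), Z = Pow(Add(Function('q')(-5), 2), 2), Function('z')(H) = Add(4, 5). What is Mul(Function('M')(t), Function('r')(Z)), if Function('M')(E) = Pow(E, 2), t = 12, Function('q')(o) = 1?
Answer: Rational(-3872, 9) ≈ -430.22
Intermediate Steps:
Function('z')(H) = 9
Z = 9 (Z = Pow(Add(1, 2), 2) = Pow(3, 2) = 9)
Function('r')(w) = Add(-3, Mul(9, Pow(w, -3))) (Function('r')(w) = Add(-3, Mul(9, Pow(Mul(w, Pow(w, 2)), -1))) = Add(-3, Mul(9, Pow(Pow(w, 3), -1))) = Add(-3, Mul(9, Pow(w, -3))))
Mul(Function('M')(t), Function('r')(Z)) = Mul(Pow(12, 2), Add(-3, Mul(9, Pow(9, -3)))) = Mul(144, Add(-3, Mul(9, Rational(1, 729)))) = Mul(144, Add(-3, Rational(1, 81))) = Mul(144, Rational(-242, 81)) = Rational(-3872, 9)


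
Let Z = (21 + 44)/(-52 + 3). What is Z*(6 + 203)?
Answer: -13585/49 ≈ -277.25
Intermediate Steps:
Z = -65/49 (Z = 65/(-49) = 65*(-1/49) = -65/49 ≈ -1.3265)
Z*(6 + 203) = -65*(6 + 203)/49 = -65/49*209 = -13585/49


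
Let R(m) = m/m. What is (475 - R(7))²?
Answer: 224676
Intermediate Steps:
R(m) = 1
(475 - R(7))² = (475 - 1*1)² = (475 - 1)² = 474² = 224676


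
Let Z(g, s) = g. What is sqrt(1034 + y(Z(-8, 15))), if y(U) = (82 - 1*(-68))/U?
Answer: sqrt(4061)/2 ≈ 31.863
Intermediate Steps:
y(U) = 150/U (y(U) = (82 + 68)/U = 150/U)
sqrt(1034 + y(Z(-8, 15))) = sqrt(1034 + 150/(-8)) = sqrt(1034 + 150*(-1/8)) = sqrt(1034 - 75/4) = sqrt(4061/4) = sqrt(4061)/2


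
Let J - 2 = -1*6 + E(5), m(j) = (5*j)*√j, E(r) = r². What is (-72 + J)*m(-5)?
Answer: 1275*I*√5 ≈ 2851.0*I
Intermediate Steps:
m(j) = 5*j^(3/2)
J = 21 (J = 2 + (-1*6 + 5²) = 2 + (-6 + 25) = 2 + 19 = 21)
(-72 + J)*m(-5) = (-72 + 21)*(5*(-5)^(3/2)) = -255*(-5*I*√5) = -(-1275)*I*√5 = 1275*I*√5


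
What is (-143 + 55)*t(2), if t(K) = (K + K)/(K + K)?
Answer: -88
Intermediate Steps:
t(K) = 1 (t(K) = (2*K)/((2*K)) = (2*K)*(1/(2*K)) = 1)
(-143 + 55)*t(2) = (-143 + 55)*1 = -88*1 = -88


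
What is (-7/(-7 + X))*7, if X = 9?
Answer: -49/2 ≈ -24.500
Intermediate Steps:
(-7/(-7 + X))*7 = (-7/(-7 + 9))*7 = (-7/2)*7 = ((1/2)*(-7))*7 = -7/2*7 = -49/2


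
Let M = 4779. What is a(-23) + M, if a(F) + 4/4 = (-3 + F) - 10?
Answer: 4742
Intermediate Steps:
a(F) = -14 + F (a(F) = -1 + ((-3 + F) - 10) = -1 + (-13 + F) = -14 + F)
a(-23) + M = (-14 - 23) + 4779 = -37 + 4779 = 4742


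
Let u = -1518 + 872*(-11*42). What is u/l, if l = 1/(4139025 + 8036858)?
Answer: -4923707919306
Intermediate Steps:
u = -404382 (u = -1518 + 872*(-462) = -1518 - 402864 = -404382)
l = 1/12175883 ≈ 8.2130e-8
u/l = -404382/1/12175883 = -404382*12175883 = -4923707919306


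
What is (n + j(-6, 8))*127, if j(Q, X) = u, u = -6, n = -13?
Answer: -2413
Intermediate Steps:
j(Q, X) = -6
(n + j(-6, 8))*127 = (-13 - 6)*127 = -19*127 = -2413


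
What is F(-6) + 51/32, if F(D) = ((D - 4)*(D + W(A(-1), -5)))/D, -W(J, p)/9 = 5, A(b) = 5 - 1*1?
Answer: -2669/32 ≈ -83.406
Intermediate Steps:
A(b) = 4 (A(b) = 5 - 1 = 4)
W(J, p) = -45 (W(J, p) = -9*5 = -45)
F(D) = (-45 + D)*(-4 + D)/D (F(D) = ((D - 4)*(D - 45))/D = ((-4 + D)*(-45 + D))/D = ((-45 + D)*(-4 + D))/D = (-45 + D)*(-4 + D)/D)
F(-6) + 51/32 = (-49 - 6 + 180/(-6)) + 51/32 = (-49 - 6 + 180*(-⅙)) + (1/32)*51 = (-49 - 6 - 30) + 51/32 = -85 + 51/32 = -2669/32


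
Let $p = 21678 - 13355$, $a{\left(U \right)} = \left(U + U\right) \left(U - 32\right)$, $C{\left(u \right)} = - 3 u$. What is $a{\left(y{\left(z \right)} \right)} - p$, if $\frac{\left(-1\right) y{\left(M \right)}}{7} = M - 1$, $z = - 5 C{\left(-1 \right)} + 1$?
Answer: $7007$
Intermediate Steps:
$z = -14$ ($z = - 5 \left(\left(-3\right) \left(-1\right)\right) + 1 = \left(-5\right) 3 + 1 = -15 + 1 = -14$)
$y{\left(M \right)} = 7 - 7 M$ ($y{\left(M \right)} = - 7 \left(M - 1\right) = - 7 \left(-1 + M\right) = 7 - 7 M$)
$a{\left(U \right)} = 2 U \left(-32 + U\right)$
$p = 8323$
$a{\left(y{\left(z \right)} \right)} - p = 2 \left(7 - -98\right) \left(-32 + \left(7 - -98\right)\right) - 8323 = 2 \left(7 + 98\right) \left(-32 + \left(7 + 98\right)\right) - 8323 = 2 \cdot 105 \left(-32 + 105\right) - 8323 = 2 \cdot 105 \cdot 73 - 8323 = 15330 - 8323 = 7007$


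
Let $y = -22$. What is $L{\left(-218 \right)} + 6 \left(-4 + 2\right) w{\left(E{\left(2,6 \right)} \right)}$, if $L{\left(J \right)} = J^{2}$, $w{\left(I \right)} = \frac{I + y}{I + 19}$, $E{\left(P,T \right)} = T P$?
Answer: $\frac{1473364}{31} \approx 47528.0$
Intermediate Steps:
$E{\left(P,T \right)} = P T$
$w{\left(I \right)} = \frac{-22 + I}{19 + I}$ ($w{\left(I \right)} = \frac{I - 22}{I + 19} = \frac{-22 + I}{19 + I}$)
$L{\left(-218 \right)} + 6 \left(-4 + 2\right) w{\left(E{\left(2,6 \right)} \right)} = \left(-218\right)^{2} + 6 \left(-4 + 2\right) \frac{-22 + 2 \cdot 6}{19 + 2 \cdot 6} = 47524 + 6 \left(-2\right) \frac{-22 + 12}{19 + 12} = 47524 - 12 \cdot \frac{1}{31} \left(-10\right) = 47524 - - \frac{120}{31} = 47524 + \frac{120}{31} = \frac{1473364}{31}$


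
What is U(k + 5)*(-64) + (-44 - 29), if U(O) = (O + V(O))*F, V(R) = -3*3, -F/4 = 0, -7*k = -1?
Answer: -73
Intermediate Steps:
k = ⅐ (k = -⅐*(-1) = ⅐ ≈ 0.14286)
F = 0 (F = -4*0 = 0)
V(R) = -9
U(O) = 0 (U(O) = (O - 9)*0 = (-9 + O)*0 = 0)
U(k + 5)*(-64) + (-44 - 29) = 0*(-64) + (-44 - 29) = 0 - 73 = -73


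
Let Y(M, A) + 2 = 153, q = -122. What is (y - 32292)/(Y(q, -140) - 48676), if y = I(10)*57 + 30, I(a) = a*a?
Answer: 8854/16175 ≈ 0.54739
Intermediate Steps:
I(a) = a²
Y(M, A) = 151 (Y(M, A) = -2 + 153 = 151)
y = 5730 (y = 10²*57 + 30 = 100*57 + 30 = 5700 + 30 = 5730)
(y - 32292)/(Y(q, -140) - 48676) = (5730 - 32292)/(151 - 48676) = -26562/(-48525) = -26562*(-1/48525) = 8854/16175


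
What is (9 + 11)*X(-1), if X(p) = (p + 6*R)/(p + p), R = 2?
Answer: -110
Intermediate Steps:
X(p) = (12 + p)/(2*p) (X(p) = (p + 6*2)/(p + p) = (p + 12)/((2*p)) = (12 + p)*(1/(2*p)) = (12 + p)/(2*p))
(9 + 11)*X(-1) = (9 + 11)*((½)*(12 - 1)/(-1)) = 20*((½)*(-1)*11) = 20*(-11/2) = -110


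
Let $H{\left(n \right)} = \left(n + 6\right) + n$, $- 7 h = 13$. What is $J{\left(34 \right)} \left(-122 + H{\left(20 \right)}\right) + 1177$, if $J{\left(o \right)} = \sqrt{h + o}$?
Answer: $1177 - \frac{1140 \sqrt{7}}{7} \approx 746.12$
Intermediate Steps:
$h = - \frac{13}{7}$ ($h = \left(- \frac{1}{7}\right) 13 = - \frac{13}{7} \approx -1.8571$)
$H{\left(n \right)} = 6 + 2 n$ ($H{\left(n \right)} = \left(6 + n\right) + n = 6 + 2 n$)
$J{\left(o \right)} = \sqrt{- \frac{13}{7} + o}$
$J{\left(34 \right)} \left(-122 + H{\left(20 \right)}\right) + 1177 = \frac{\sqrt{-91 + 49 \cdot 34}}{7} \left(-122 + \left(6 + 2 \cdot 20\right)\right) + 1177 = \frac{\sqrt{-91 + 1666}}{7} \left(-122 + \left(6 + 40\right)\right) + 1177 = \frac{\sqrt{1575}}{7} \left(-122 + 46\right) + 1177 = \frac{15 \sqrt{7}}{7} \left(-76\right) + 1177 = - \frac{1140 \sqrt{7}}{7} + 1177 = 1177 - \frac{1140 \sqrt{7}}{7}$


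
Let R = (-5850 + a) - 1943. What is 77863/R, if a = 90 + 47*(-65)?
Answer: -77863/10758 ≈ -7.2377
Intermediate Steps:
a = -2965 (a = 90 - 3055 = -2965)
R = -10758 (R = (-5850 - 2965) - 1943 = -8815 - 1943 = -10758)
77863/R = 77863/(-10758) = 77863*(-1/10758) = -77863/10758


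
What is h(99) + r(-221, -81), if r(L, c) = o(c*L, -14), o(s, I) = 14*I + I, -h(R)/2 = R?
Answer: -408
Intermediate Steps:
h(R) = -2*R
o(s, I) = 15*I
r(L, c) = -210 (r(L, c) = 15*(-14) = -210)
h(99) + r(-221, -81) = -2*99 - 210 = -198 - 210 = -408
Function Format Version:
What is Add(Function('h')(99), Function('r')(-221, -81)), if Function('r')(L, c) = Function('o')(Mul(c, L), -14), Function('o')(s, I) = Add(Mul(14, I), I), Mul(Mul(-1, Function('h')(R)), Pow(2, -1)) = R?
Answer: -408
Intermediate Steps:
Function('h')(R) = Mul(-2, R)
Function('o')(s, I) = Mul(15, I)
Function('r')(L, c) = -210 (Function('r')(L, c) = Mul(15, -14) = -210)
Add(Function('h')(99), Function('r')(-221, -81)) = Add(Mul(-2, 99), -210) = Add(-198, -210) = -408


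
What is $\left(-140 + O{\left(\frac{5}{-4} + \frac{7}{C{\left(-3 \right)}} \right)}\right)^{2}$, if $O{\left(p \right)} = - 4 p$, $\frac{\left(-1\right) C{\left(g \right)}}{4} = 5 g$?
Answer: $\frac{4129024}{225} \approx 18351.0$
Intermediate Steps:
$C{\left(g \right)} = - 20 g$ ($C{\left(g \right)} = - 4 \cdot 5 g = - 20 g$)
$\left(-140 + O{\left(\frac{5}{-4} + \frac{7}{C{\left(-3 \right)}} \right)}\right)^{2} = \left(-140 - 4 \left(\frac{5}{-4} + \frac{7}{\left(-20\right) \left(-3\right)}\right)\right)^{2} = \left(-140 - 4 \left(5 \left(- \frac{1}{4}\right) + \frac{7}{60}\right)\right)^{2} = \left(-140 - 4 \left(- \frac{5}{4} + 7 \cdot \frac{1}{60}\right)\right)^{2} = \left(-140 - 4 \left(- \frac{5}{4} + \frac{7}{60}\right)\right)^{2} = \left(-140 - - \frac{68}{15}\right)^{2} = \left(-140 + \frac{68}{15}\right)^{2} = \left(- \frac{2032}{15}\right)^{2} = \frac{4129024}{225}$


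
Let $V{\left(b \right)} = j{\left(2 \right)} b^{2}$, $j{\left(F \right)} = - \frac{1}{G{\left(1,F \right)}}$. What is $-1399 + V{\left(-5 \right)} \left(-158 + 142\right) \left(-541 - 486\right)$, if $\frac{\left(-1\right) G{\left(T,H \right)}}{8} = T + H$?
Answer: $\frac{47153}{3} \approx 15718.0$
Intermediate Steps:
$G{\left(T,H \right)} = - 8 H - 8 T$ ($G{\left(T,H \right)} = - 8 \left(T + H\right) = - 8 \left(H + T\right) = - 8 H - 8 T$)
$j{\left(F \right)} = - \frac{1}{-8 - 8 F}$ ($j{\left(F \right)} = - \frac{1}{- 8 F - 8} = - \frac{1}{-8 - 8 F}$)
$V{\left(b \right)} = \frac{b^{2}}{24}$ ($V{\left(b \right)} = \frac{1}{8 \left(1 + 2\right)} b^{2} = \frac{1}{8 \cdot 3} b^{2} = \frac{1}{8} \cdot \frac{1}{3} b^{2} = \frac{b^{2}}{24}$)
$-1399 + V{\left(-5 \right)} \left(-158 + 142\right) \left(-541 - 486\right) = -1399 + \frac{\left(-5\right)^{2}}{24} \left(-158 + 142\right) \left(-541 - 486\right) = -1399 + \frac{1}{24} \cdot 25 \left(\left(-16\right) \left(-1027\right)\right) = -1399 + \frac{25}{24} \cdot 16432 = -1399 + \frac{51350}{3} = \frac{47153}{3}$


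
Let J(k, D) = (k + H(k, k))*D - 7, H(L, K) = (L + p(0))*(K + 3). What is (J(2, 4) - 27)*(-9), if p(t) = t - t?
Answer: -126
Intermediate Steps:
p(t) = 0
H(L, K) = L*(3 + K) (H(L, K) = (L + 0)*(K + 3) = L*(3 + K))
J(k, D) = -7 + D*(k + k*(3 + k)) (J(k, D) = (k + k*(3 + k))*D - 7 = D*(k + k*(3 + k)) - 7 = -7 + D*(k + k*(3 + k)))
(J(2, 4) - 27)*(-9) = ((-7 + 4*2 + 4*2*(3 + 2)) - 27)*(-9) = ((-7 + 8 + 4*2*5) - 27)*(-9) = ((-7 + 8 + 40) - 27)*(-9) = (41 - 27)*(-9) = 14*(-9) = -126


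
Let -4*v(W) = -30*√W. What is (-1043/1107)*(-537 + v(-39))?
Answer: 186697/369 - 5215*I*√39/738 ≈ 505.95 - 44.13*I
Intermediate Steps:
v(W) = 15*√W/2 (v(W) = -(-15)*√W/2 = 15*√W/2)
(-1043/1107)*(-537 + v(-39)) = (-1043/1107)*(-537 + 15*√(-39)/2) = (-1043*1/1107)*(-537 + 15*(I*√39)/2) = -1043*(-537 + 15*I*√39/2)/1107 = 186697/369 - 5215*I*√39/738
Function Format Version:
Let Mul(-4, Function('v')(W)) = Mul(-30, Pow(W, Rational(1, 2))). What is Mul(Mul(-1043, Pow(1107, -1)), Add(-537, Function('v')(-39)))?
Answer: Add(Rational(186697, 369), Mul(Rational(-5215, 738), I, Pow(39, Rational(1, 2)))) ≈ Add(505.95, Mul(-44.130, I))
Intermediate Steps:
Function('v')(W) = Mul(Rational(15, 2), Pow(W, Rational(1, 2))) (Function('v')(W) = Mul(Rational(-1, 4), Mul(-30, Pow(W, Rational(1, 2)))) = Mul(Rational(15, 2), Pow(W, Rational(1, 2))))
Mul(Mul(-1043, Pow(1107, -1)), Add(-537, Function('v')(-39))) = Mul(Mul(-1043, Pow(1107, -1)), Add(-537, Mul(Rational(15, 2), Pow(-39, Rational(1, 2))))) = Mul(Mul(-1043, Rational(1, 1107)), Add(-537, Mul(Rational(15, 2), Mul(I, Pow(39, Rational(1, 2)))))) = Mul(Rational(-1043, 1107), Add(-537, Mul(Rational(15, 2), I, Pow(39, Rational(1, 2))))) = Add(Rational(186697, 369), Mul(Rational(-5215, 738), I, Pow(39, Rational(1, 2))))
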